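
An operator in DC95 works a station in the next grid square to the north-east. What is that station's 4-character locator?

Longitude square 9; +1 → 10, wraps to 0, carry into field.
Longitude field D = 3; +1 → 4 = E.
Latitude square 5; +1 → 6.

EC06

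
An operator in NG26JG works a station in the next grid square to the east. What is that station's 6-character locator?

NG26kg

Longitude subsquare j = 9; +1 → 10 = k.
The latitude characters are unchanged.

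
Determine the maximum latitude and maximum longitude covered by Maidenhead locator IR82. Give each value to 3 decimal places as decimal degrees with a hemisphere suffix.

Field I=8, R=17: +8·20° lon, +17·10° lat → SW at lon -20°, lat 80°.
Square 8, 2: +8·2° lon, +2·1° lat → SW at lon -4°, lat 82°.
Cell spans 2° lon × 1° lat. NE corner is SW corner plus one full cell.
latitude 83.000° N, longitude 2.000° W.

83.000° N, 2.000° W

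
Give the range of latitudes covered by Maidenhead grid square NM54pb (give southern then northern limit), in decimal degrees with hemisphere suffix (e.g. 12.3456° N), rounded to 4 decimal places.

34.0417° N, 34.0833° N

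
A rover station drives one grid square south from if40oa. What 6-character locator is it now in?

IE49ox

Latitude subsquare a = 0; −1 → -1, wraps to 23 = x, carry into square.
Latitude square 0; −1 → -1, wraps to 9, carry into field.
Latitude field F = 5; −1 → 4 = E.
The longitude characters are unchanged.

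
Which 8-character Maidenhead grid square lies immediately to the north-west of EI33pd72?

Longitude extended square 7; −1 → 6.
Latitude extended square 2; +1 → 3.

EI33pd63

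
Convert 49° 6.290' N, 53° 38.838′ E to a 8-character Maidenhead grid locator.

LN69tc75

Add 180° to longitude and 90° to latitude: 233.64730, 139.10483.
Field: 233.64730/20 → 11 → L, 139.10483/10 → 13 → N; chars LN.
Square: 13.64730/2 → 6, 9.10483/1 → 9; chars 69.
Subsquare: 1.64730/0.0833333 → 19 → t, 0.10483/0.0416667 → 2 → c; chars tc.
Extended square: 0.06397/0.00833333 → 7, 0.02150/0.00416667 → 5; chars 75.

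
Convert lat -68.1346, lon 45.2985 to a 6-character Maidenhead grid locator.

Shift to the Maidenhead origin (180°W, 90°S): lon 225.2985, lat 21.8654.
Field: 225.2985/20 → 11 → L, 21.8654/10 → 2 → C; chars LC.
Square: 5.2985/2 → 2, 1.8654/1 → 1; chars 21.
Subsquare: 1.2985/0.0833333 → 15 → p, 0.8654/0.0416667 → 20 → u; chars pu.

LC21pu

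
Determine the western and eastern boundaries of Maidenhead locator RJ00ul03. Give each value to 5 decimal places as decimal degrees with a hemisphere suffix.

Field R=17, J=9: +17·20° lon, +9·10° lat → SW at lon 160°, lat 0°.
Square 0, 0: +0·2° lon, +0·1° lat → SW at lon 160°, lat 0°.
Subsquare u=20, l=11: +20·0.0833333° lon, +11·0.0416667° lat → SW at lon 161.667°, lat 0.458333°.
Extended square 0, 3: +0·0.00833333° lon, +3·0.00416667° lat → SW at lon 161.667°, lat 0.470833°.
Cell spans 0.00833333° lon × 0.00416667° lat.
west 161.66667° E, east 161.67500° E.

161.66667° E, 161.67500° E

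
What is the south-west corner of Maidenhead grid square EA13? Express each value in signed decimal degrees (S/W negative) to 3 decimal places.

Field E=4, A=0: +4·20° lon, +0·10° lat → SW at lon -100°, lat -90°.
Square 1, 3: +1·2° lon, +3·1° lat → SW at lon -98°, lat -87°.
latitude -87.000, longitude -98.000.

-87.000, -98.000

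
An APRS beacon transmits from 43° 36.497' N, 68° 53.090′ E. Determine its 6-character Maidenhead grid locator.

MN43ko

Offset from 180°W / 90°S: lon 248.8848°, lat 133.6083°.
Field (20°×10°, letters A–R): lon ⌊248.8848/20⌋ = 12 → M; lat ⌊133.6083/10⌋ = 13 → N.
Square (2°×1°, digits 0–9): lon ⌊8.8848/2⌋ = 4; lat ⌊3.6083/1⌋ = 3.
Subsquare (5′×2.5′, letters a–x): lon ⌊0.8848/0.0833333⌋ = 10 → k; lat ⌊0.6083/0.0416667⌋ = 14 → o.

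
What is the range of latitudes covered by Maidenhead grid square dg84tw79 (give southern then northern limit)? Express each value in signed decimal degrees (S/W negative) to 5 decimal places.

-25.04583, -25.04167

Field D=3, G=6: +3·20° lon, +6·10° lat → SW at lon -120°, lat -30°.
Square 8, 4: +8·2° lon, +4·1° lat → SW at lon -104°, lat -26°.
Subsquare t=19, w=22: +19·0.0833333° lon, +22·0.0416667° lat → SW at lon -102.417°, lat -25.0833°.
Extended square 7, 9: +7·0.00833333° lon, +9·0.00416667° lat → SW at lon -102.358°, lat -25.0458°.
Cell spans 0.00833333° lon × 0.00416667° lat.
south -25.04583, north -25.04167.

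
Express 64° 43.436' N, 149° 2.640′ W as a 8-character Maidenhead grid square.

BP54lr43

Shift to the Maidenhead origin (180°W, 90°S): lon 30.95600, lat 154.72393.
Field (20°×10°, letters A–R): 30.95600/20 → 1 → B, 154.72393/10 → 15 → P; chars BP.
Square (2°×1°, digits 0–9): 10.95600/2 → 5, 4.72393/1 → 4; chars 54.
Subsquare (5′×2.5′, letters a–x): 0.95600/0.0833333 → 11 → l, 0.72393/0.0416667 → 17 → r; chars lr.
Extended square (30″×15″, digits 0–9): 0.03933/0.00833333 → 4, 0.01560/0.00416667 → 3; chars 43.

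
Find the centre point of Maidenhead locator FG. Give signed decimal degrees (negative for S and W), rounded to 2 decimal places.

-25.00, -70.00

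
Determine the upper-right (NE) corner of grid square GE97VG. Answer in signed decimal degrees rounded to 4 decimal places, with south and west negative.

-42.7083, -40.1667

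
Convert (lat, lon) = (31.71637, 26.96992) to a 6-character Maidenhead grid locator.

KM31lr

Offset from 180°W / 90°S: lon 206.9699°, lat 121.7164°.
Field (20°×10°, letters A–R): 206.9699/20 → 10 → K, 121.7164/10 → 12 → M; chars KM.
Square (2°×1°, digits 0–9): 6.9699/2 → 3, 1.7164/1 → 1; chars 31.
Subsquare (5′×2.5′, letters a–x): 0.9699/0.0833333 → 11 → l, 0.7164/0.0416667 → 17 → r; chars lr.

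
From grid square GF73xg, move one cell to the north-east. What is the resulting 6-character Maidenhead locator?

GF83ah

Longitude subsquare x = 23; +1 → 24, wraps to 0 = a, carry into square.
Longitude square 7; +1 → 8.
Latitude subsquare g = 6; +1 → 7 = h.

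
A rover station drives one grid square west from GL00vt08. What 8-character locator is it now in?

GL00ut98

Longitude extended square 0; −1 → -1, wraps to 9, carry into subsquare.
Longitude subsquare v = 21; −1 → 20 = u.
The latitude characters are unchanged.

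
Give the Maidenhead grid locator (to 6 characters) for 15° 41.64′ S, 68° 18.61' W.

Shift to the Maidenhead origin (180°W, 90°S): lon 111.6898, lat 74.3060.
Field (20°×10°, letters A–R): lon ⌊111.6898/20⌋ = 5 → F; lat ⌊74.3060/10⌋ = 7 → H.
Square (2°×1°, digits 0–9): lon ⌊11.6898/2⌋ = 5; lat ⌊4.3060/1⌋ = 4.
Subsquare (5′×2.5′, letters a–x): lon ⌊1.6898/0.0833333⌋ = 20 → u; lat ⌊0.3060/0.0416667⌋ = 7 → h.

FH54uh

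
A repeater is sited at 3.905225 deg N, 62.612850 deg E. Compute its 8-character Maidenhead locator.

MJ13hv37

Shift to the Maidenhead origin (180°W, 90°S): lon 242.61285, lat 93.90523.
Field: lon ⌊242.61285/20⌋ = 12 → M; lat ⌊93.90523/10⌋ = 9 → J.
Square: lon ⌊2.61285/2⌋ = 1; lat ⌊3.90523/1⌋ = 3.
Subsquare: lon ⌊0.61285/0.0833333⌋ = 7 → h; lat ⌊0.90523/0.0416667⌋ = 21 → v.
Extended square: lon ⌊0.02952/0.00833333⌋ = 3; lat ⌊0.03023/0.00416667⌋ = 7.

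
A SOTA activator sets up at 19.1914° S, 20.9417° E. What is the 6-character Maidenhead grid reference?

KH00lt

Offset from 180°W / 90°S: lon 200.9417°, lat 70.8086°.
Field: 200.9417/20 → 10 → K, 70.8086/10 → 7 → H; chars KH.
Square: 0.9417/2 → 0, 0.8086/1 → 0; chars 00.
Subsquare: 0.9417/0.0833333 → 11 → l, 0.8086/0.0416667 → 19 → t; chars lt.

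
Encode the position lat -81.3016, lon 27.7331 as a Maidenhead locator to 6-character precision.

KA38uq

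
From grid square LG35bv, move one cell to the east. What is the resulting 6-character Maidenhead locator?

LG35cv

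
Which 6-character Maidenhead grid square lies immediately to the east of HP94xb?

IP04ab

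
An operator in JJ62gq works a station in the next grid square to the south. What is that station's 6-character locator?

JJ62gp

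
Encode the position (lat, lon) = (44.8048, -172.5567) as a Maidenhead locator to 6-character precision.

Shift to the Maidenhead origin (180°W, 90°S): lon 7.4433, lat 134.8048.
Field (20°×10°, letters A–R): lon ⌊7.4433/20⌋ = 0 → A; lat ⌊134.8048/10⌋ = 13 → N.
Square (2°×1°, digits 0–9): lon ⌊7.4433/2⌋ = 3; lat ⌊4.8048/1⌋ = 4.
Subsquare (5′×2.5′, letters a–x): lon ⌊1.4433/0.0833333⌋ = 17 → r; lat ⌊0.8048/0.0416667⌋ = 19 → t.

AN34rt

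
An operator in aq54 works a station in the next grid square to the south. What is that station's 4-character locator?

AQ53

Latitude square 4; −1 → 3.
The longitude characters are unchanged.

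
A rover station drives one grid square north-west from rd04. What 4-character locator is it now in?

Longitude square 0; −1 → -1, wraps to 9, carry into field.
Longitude field R = 17; −1 → 16 = Q.
Latitude square 4; +1 → 5.

QD95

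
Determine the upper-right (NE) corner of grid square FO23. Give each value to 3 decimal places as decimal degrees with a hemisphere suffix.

54.000° N, 74.000° W

Field F=5, O=14: +5·20° lon, +14·10° lat → SW at lon -80°, lat 50°.
Square 2, 3: +2·2° lon, +3·1° lat → SW at lon -76°, lat 53°.
Cell spans 2° lon × 1° lat. NE corner is SW corner plus one full cell.
latitude 54.000° N, longitude 74.000° W.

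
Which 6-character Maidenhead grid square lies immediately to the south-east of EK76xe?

Longitude subsquare x = 23; +1 → 24, wraps to 0 = a, carry into square.
Longitude square 7; +1 → 8.
Latitude subsquare e = 4; −1 → 3 = d.

EK86ad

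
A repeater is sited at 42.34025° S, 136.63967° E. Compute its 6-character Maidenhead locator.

PE87hp

Add 180° to longitude and 90° to latitude: 316.6397, 47.6598.
Field: 316.6397/20 → 15 → P, 47.6598/10 → 4 → E; chars PE.
Square: 16.6397/2 → 8, 7.6598/1 → 7; chars 87.
Subsquare: 0.6397/0.0833333 → 7 → h, 0.6598/0.0416667 → 15 → p; chars hp.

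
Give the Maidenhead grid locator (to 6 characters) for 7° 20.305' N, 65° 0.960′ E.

MJ27mi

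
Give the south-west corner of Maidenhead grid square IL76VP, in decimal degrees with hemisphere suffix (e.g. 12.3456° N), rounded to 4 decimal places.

26.6250° N, 4.2500° W

Field I=8, L=11: +8·20° lon, +11·10° lat → SW at lon -20°, lat 20°.
Square 7, 6: +7·2° lon, +6·1° lat → SW at lon -6°, lat 26°.
Subsquare v=21, p=15: +21·0.0833333° lon, +15·0.0416667° lat → SW at lon -4.25°, lat 26.625°.
latitude 26.6250° N, longitude 4.2500° W.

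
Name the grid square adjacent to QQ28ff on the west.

QQ28ef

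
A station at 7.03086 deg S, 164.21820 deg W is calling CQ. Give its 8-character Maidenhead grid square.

Add 180° to longitude and 90° to latitude: 15.78180, 82.96914.
Field: lon ⌊15.78180/20⌋ = 0 → A; lat ⌊82.96914/10⌋ = 8 → I.
Square: lon ⌊15.78180/2⌋ = 7; lat ⌊2.96914/1⌋ = 2.
Subsquare: lon ⌊1.78180/0.0833333⌋ = 21 → v; lat ⌊0.96914/0.0416667⌋ = 23 → x.
Extended square: lon ⌊0.03180/0.00833333⌋ = 3; lat ⌊0.01081/0.00416667⌋ = 2.

AI72vx32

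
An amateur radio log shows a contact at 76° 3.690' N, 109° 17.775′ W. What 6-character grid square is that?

DQ56ib

Shift to the Maidenhead origin (180°W, 90°S): lon 70.7037, lat 166.0615.
Field: lon ⌊70.7037/20⌋ = 3 → D; lat ⌊166.0615/10⌋ = 16 → Q.
Square: lon ⌊10.7037/2⌋ = 5; lat ⌊6.0615/1⌋ = 6.
Subsquare: lon ⌊0.7037/0.0833333⌋ = 8 → i; lat ⌊0.0615/0.0416667⌋ = 1 → b.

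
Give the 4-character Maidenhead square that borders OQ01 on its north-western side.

NQ92

Longitude square 0; −1 → -1, wraps to 9, carry into field.
Longitude field O = 14; −1 → 13 = N.
Latitude square 1; +1 → 2.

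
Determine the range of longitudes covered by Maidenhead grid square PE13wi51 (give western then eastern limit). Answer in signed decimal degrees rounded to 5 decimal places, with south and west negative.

Field P=15, E=4: +15·20° lon, +4·10° lat → SW at lon 120°, lat -50°.
Square 1, 3: +1·2° lon, +3·1° lat → SW at lon 122°, lat -47°.
Subsquare w=22, i=8: +22·0.0833333° lon, +8·0.0416667° lat → SW at lon 123.833°, lat -46.6667°.
Extended square 5, 1: +5·0.00833333° lon, +1·0.00416667° lat → SW at lon 123.875°, lat -46.6625°.
Cell spans 0.00833333° lon × 0.00416667° lat.
west 123.87500, east 123.88333.

123.87500, 123.88333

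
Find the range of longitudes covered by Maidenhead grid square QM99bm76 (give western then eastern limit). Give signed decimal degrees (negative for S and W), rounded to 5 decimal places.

158.14167, 158.15000

Field Q=16, M=12: +16·20° lon, +12·10° lat → SW at lon 140°, lat 30°.
Square 9, 9: +9·2° lon, +9·1° lat → SW at lon 158°, lat 39°.
Subsquare b=1, m=12: +1·0.0833333° lon, +12·0.0416667° lat → SW at lon 158.083°, lat 39.5°.
Extended square 7, 6: +7·0.00833333° lon, +6·0.00416667° lat → SW at lon 158.142°, lat 39.525°.
Cell spans 0.00833333° lon × 0.00416667° lat.
west 158.14167, east 158.15000.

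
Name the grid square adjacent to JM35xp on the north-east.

Longitude subsquare x = 23; +1 → 24, wraps to 0 = a, carry into square.
Longitude square 3; +1 → 4.
Latitude subsquare p = 15; +1 → 16 = q.

JM45aq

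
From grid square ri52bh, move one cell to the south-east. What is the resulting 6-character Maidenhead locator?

RI52cg

Longitude subsquare b = 1; +1 → 2 = c.
Latitude subsquare h = 7; −1 → 6 = g.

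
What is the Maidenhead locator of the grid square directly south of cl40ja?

CK49jx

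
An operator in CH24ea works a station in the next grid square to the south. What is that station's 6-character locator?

Latitude subsquare a = 0; −1 → -1, wraps to 23 = x, carry into square.
Latitude square 4; −1 → 3.
The longitude characters are unchanged.

CH23ex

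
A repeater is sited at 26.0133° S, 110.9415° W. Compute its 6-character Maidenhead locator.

DG43mx

Shift to the Maidenhead origin (180°W, 90°S): lon 69.0585, lat 63.9867.
Field (20°×10°, letters A–R): lon ⌊69.0585/20⌋ = 3 → D; lat ⌊63.9867/10⌋ = 6 → G.
Square (2°×1°, digits 0–9): lon ⌊9.0585/2⌋ = 4; lat ⌊3.9867/1⌋ = 3.
Subsquare (5′×2.5′, letters a–x): lon ⌊1.0585/0.0833333⌋ = 12 → m; lat ⌊0.9867/0.0416667⌋ = 23 → x.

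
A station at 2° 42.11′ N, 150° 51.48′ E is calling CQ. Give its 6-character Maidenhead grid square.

QJ52kq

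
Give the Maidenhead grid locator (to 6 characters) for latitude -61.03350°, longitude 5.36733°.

Shift to the Maidenhead origin (180°W, 90°S): lon 185.3673, lat 28.9665.
Field: lon ⌊185.3673/20⌋ = 9 → J; lat ⌊28.9665/10⌋ = 2 → C.
Square: lon ⌊5.3673/2⌋ = 2; lat ⌊8.9665/1⌋ = 8.
Subsquare: lon ⌊1.3673/0.0833333⌋ = 16 → q; lat ⌊0.9665/0.0416667⌋ = 23 → x.

JC28qx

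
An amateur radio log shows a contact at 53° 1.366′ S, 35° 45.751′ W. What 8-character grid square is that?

HD26cx84

Shift to the Maidenhead origin (180°W, 90°S): lon 144.23748, lat 36.97723.
Field: lon ⌊144.23748/20⌋ = 7 → H; lat ⌊36.97723/10⌋ = 3 → D.
Square: lon ⌊4.23748/2⌋ = 2; lat ⌊6.97723/1⌋ = 6.
Subsquare: lon ⌊0.23748/0.0833333⌋ = 2 → c; lat ⌊0.97723/0.0416667⌋ = 23 → x.
Extended square: lon ⌊0.07082/0.00833333⌋ = 8; lat ⌊0.01890/0.00416667⌋ = 4.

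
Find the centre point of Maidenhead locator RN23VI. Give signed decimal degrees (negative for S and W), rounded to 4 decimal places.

43.3542, 165.7917

Field R=17, N=13: +17·20° lon, +13·10° lat → SW at lon 160°, lat 40°.
Square 2, 3: +2·2° lon, +3·1° lat → SW at lon 164°, lat 43°.
Subsquare v=21, i=8: +21·0.0833333° lon, +8·0.0416667° lat → SW at lon 165.75°, lat 43.3333°.
Cell spans 0.0833333° lon × 0.0416667° lat. Centre is SW corner plus half of each.
latitude 43.3542, longitude 165.7917.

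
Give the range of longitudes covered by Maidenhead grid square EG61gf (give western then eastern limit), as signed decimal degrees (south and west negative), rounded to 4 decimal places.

-87.5000, -87.4167

Field E=4, G=6: +4·20° lon, +6·10° lat → SW at lon -100°, lat -30°.
Square 6, 1: +6·2° lon, +1·1° lat → SW at lon -88°, lat -29°.
Subsquare g=6, f=5: +6·0.0833333° lon, +5·0.0416667° lat → SW at lon -87.5°, lat -28.7917°.
Cell spans 0.0833333° lon × 0.0416667° lat.
west -87.5000, east -87.4167.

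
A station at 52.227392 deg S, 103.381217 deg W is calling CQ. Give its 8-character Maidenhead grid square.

DD87hs45

Offset from 180°W / 90°S: lon 76.61878°, lat 37.77261°.
Field (20°×10°, letters A–R): lon ⌊76.61878/20⌋ = 3 → D; lat ⌊37.77261/10⌋ = 3 → D.
Square (2°×1°, digits 0–9): lon ⌊16.61878/2⌋ = 8; lat ⌊7.77261/1⌋ = 7.
Subsquare (5′×2.5′, letters a–x): lon ⌊0.61878/0.0833333⌋ = 7 → h; lat ⌊0.77261/0.0416667⌋ = 18 → s.
Extended square (30″×15″, digits 0–9): lon ⌊0.03545/0.00833333⌋ = 4; lat ⌊0.02261/0.00416667⌋ = 5.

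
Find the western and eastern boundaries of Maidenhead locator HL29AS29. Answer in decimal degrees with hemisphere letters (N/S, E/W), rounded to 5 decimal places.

Field H=7, L=11: +7·20° lon, +11·10° lat → SW at lon -40°, lat 20°.
Square 2, 9: +2·2° lon, +9·1° lat → SW at lon -36°, lat 29°.
Subsquare a=0, s=18: +0·0.0833333° lon, +18·0.0416667° lat → SW at lon -36°, lat 29.75°.
Extended square 2, 9: +2·0.00833333° lon, +9·0.00416667° lat → SW at lon -35.9833°, lat 29.7875°.
Cell spans 0.00833333° lon × 0.00416667° lat.
west 35.98333° W, east 35.97500° W.

35.98333° W, 35.97500° W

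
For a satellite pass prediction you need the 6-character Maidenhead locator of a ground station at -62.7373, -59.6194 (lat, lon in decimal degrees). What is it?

GC07eg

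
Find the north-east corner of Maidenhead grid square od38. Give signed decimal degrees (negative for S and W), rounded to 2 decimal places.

-51.00, 108.00

Field O=14, D=3: +14·20° lon, +3·10° lat → SW at lon 100°, lat -60°.
Square 3, 8: +3·2° lon, +8·1° lat → SW at lon 106°, lat -52°.
Cell spans 2° lon × 1° lat. NE corner is SW corner plus one full cell.
latitude -51.00, longitude 108.00.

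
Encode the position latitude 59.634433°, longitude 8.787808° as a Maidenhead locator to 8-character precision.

JO49jp42

Shift to the Maidenhead origin (180°W, 90°S): lon 188.78781, lat 149.63443.
Field: 188.78781/20 → 9 → J, 149.63443/10 → 14 → O; chars JO.
Square: 8.78781/2 → 4, 9.63443/1 → 9; chars 49.
Subsquare: 0.78781/0.0833333 → 9 → j, 0.63443/0.0416667 → 15 → p; chars jp.
Extended square: 0.03781/0.00833333 → 4, 0.00943/0.00416667 → 2; chars 42.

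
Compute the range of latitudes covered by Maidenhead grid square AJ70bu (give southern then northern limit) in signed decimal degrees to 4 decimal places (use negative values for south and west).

0.8333, 0.8750

Field A=0, J=9: +0·20° lon, +9·10° lat → SW at lon -180°, lat 0°.
Square 7, 0: +7·2° lon, +0·1° lat → SW at lon -166°, lat 0°.
Subsquare b=1, u=20: +1·0.0833333° lon, +20·0.0416667° lat → SW at lon -165.917°, lat 0.833333°.
Cell spans 0.0833333° lon × 0.0416667° lat.
south 0.8333, north 0.8750.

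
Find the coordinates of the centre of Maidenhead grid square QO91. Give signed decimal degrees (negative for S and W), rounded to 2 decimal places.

Field Q=16, O=14: +16·20° lon, +14·10° lat → SW at lon 140°, lat 50°.
Square 9, 1: +9·2° lon, +1·1° lat → SW at lon 158°, lat 51°.
Cell spans 2° lon × 1° lat. Centre is SW corner plus half of each.
latitude 51.50, longitude 159.00.

51.50, 159.00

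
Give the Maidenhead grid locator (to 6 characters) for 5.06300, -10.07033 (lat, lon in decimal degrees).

Offset from 180°W / 90°S: lon 169.9297°, lat 95.0630°.
Field (20°×10°, letters A–R): lon ⌊169.9297/20⌋ = 8 → I; lat ⌊95.0630/10⌋ = 9 → J.
Square (2°×1°, digits 0–9): lon ⌊9.9297/2⌋ = 4; lat ⌊5.0630/1⌋ = 5.
Subsquare (5′×2.5′, letters a–x): lon ⌊1.9297/0.0833333⌋ = 23 → x; lat ⌊0.0630/0.0416667⌋ = 1 → b.

IJ45xb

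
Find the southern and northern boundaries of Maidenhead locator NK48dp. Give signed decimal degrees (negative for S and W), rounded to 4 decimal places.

18.6250, 18.6667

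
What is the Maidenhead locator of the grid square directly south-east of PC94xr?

QC04aq

Longitude subsquare x = 23; +1 → 24, wraps to 0 = a, carry into square.
Longitude square 9; +1 → 10, wraps to 0, carry into field.
Longitude field P = 15; +1 → 16 = Q.
Latitude subsquare r = 17; −1 → 16 = q.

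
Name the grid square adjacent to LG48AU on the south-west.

Longitude subsquare a = 0; −1 → -1, wraps to 23 = x, carry into square.
Longitude square 4; −1 → 3.
Latitude subsquare u = 20; −1 → 19 = t.

LG38xt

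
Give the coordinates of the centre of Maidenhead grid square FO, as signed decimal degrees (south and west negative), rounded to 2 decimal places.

55.00, -70.00

Field F=5, O=14: +5·20° lon, +14·10° lat → SW at lon -80°, lat 50°.
Cell spans 20° lon × 10° lat. Centre is SW corner plus half of each.
latitude 55.00, longitude -70.00.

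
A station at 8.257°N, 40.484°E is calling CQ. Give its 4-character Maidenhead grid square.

Offset from 180°W / 90°S: lon 220.48°, lat 98.26°.
Field (20°×10°, letters A–R): lon ⌊220.48/20⌋ = 11 → L; lat ⌊98.26/10⌋ = 9 → J.
Square (2°×1°, digits 0–9): lon ⌊0.48/2⌋ = 0; lat ⌊8.26/1⌋ = 8.

LJ08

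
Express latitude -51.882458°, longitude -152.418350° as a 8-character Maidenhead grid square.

BD38sc98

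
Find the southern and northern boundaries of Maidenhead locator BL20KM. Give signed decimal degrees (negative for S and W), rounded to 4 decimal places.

20.5000, 20.5417

Field B=1, L=11: +1·20° lon, +11·10° lat → SW at lon -160°, lat 20°.
Square 2, 0: +2·2° lon, +0·1° lat → SW at lon -156°, lat 20°.
Subsquare k=10, m=12: +10·0.0833333° lon, +12·0.0416667° lat → SW at lon -155.167°, lat 20.5°.
Cell spans 0.0833333° lon × 0.0416667° lat.
south 20.5000, north 20.5417.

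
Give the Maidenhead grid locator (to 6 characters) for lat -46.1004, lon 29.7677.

Offset from 180°W / 90°S: lon 209.7677°, lat 43.8996°.
Field (20°×10°, letters A–R): lon ⌊209.7677/20⌋ = 10 → K; lat ⌊43.8996/10⌋ = 4 → E.
Square (2°×1°, digits 0–9): lon ⌊9.7677/2⌋ = 4; lat ⌊3.8996/1⌋ = 3.
Subsquare (5′×2.5′, letters a–x): lon ⌊1.7677/0.0833333⌋ = 21 → v; lat ⌊0.8996/0.0416667⌋ = 21 → v.

KE43vv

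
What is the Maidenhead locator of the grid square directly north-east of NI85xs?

Longitude subsquare x = 23; +1 → 24, wraps to 0 = a, carry into square.
Longitude square 8; +1 → 9.
Latitude subsquare s = 18; +1 → 19 = t.

NI95at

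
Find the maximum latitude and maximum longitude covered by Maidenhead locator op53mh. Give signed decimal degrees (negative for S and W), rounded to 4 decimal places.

63.3333, 111.0833

Field O=14, P=15: +14·20° lon, +15·10° lat → SW at lon 100°, lat 60°.
Square 5, 3: +5·2° lon, +3·1° lat → SW at lon 110°, lat 63°.
Subsquare m=12, h=7: +12·0.0833333° lon, +7·0.0416667° lat → SW at lon 111°, lat 63.2917°.
Cell spans 0.0833333° lon × 0.0416667° lat. NE corner is SW corner plus one full cell.
latitude 63.3333, longitude 111.0833.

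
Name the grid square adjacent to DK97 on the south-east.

Longitude square 9; +1 → 10, wraps to 0, carry into field.
Longitude field D = 3; +1 → 4 = E.
Latitude square 7; −1 → 6.

EK06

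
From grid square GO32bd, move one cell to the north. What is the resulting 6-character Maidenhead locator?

Latitude subsquare d = 3; +1 → 4 = e.
The longitude characters are unchanged.

GO32be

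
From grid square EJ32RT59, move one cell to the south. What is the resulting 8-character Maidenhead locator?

EJ32rt58

Latitude extended square 9; −1 → 8.
The longitude characters are unchanged.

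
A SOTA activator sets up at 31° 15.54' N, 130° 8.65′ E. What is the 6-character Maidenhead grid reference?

Shift to the Maidenhead origin (180°W, 90°S): lon 310.1442, lat 121.2590.
Field: lon ⌊310.1442/20⌋ = 15 → P; lat ⌊121.2590/10⌋ = 12 → M.
Square: lon ⌊10.1442/2⌋ = 5; lat ⌊1.2590/1⌋ = 1.
Subsquare: lon ⌊0.1442/0.0833333⌋ = 1 → b; lat ⌊0.2590/0.0416667⌋ = 6 → g.

PM51bg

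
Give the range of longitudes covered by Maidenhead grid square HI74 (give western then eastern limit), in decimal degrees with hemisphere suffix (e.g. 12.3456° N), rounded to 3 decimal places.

26.000° W, 24.000° W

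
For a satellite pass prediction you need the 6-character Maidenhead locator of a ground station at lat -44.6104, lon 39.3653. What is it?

KE95qj

Offset from 180°W / 90°S: lon 219.3653°, lat 45.3896°.
Field (20°×10°, letters A–R): lon ⌊219.3653/20⌋ = 10 → K; lat ⌊45.3896/10⌋ = 4 → E.
Square (2°×1°, digits 0–9): lon ⌊19.3653/2⌋ = 9; lat ⌊5.3896/1⌋ = 5.
Subsquare (5′×2.5′, letters a–x): lon ⌊1.3653/0.0833333⌋ = 16 → q; lat ⌊0.3896/0.0416667⌋ = 9 → j.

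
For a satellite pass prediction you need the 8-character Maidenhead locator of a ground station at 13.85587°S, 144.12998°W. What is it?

BH76wd44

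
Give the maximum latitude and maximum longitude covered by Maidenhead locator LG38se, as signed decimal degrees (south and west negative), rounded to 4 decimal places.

-21.7917, 47.5833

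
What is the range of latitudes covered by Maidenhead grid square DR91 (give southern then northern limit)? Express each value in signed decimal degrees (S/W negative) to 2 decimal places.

81.00, 82.00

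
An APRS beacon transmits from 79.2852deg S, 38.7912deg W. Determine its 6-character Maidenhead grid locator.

HB00or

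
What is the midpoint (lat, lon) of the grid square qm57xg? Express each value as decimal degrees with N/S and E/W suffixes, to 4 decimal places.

37.2708° N, 151.9583° E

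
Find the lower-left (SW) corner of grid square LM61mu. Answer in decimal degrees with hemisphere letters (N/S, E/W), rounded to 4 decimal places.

31.8333° N, 53.0000° E

Field L=11, M=12: +11·20° lon, +12·10° lat → SW at lon 40°, lat 30°.
Square 6, 1: +6·2° lon, +1·1° lat → SW at lon 52°, lat 31°.
Subsquare m=12, u=20: +12·0.0833333° lon, +20·0.0416667° lat → SW at lon 53°, lat 31.8333°.
latitude 31.8333° N, longitude 53.0000° E.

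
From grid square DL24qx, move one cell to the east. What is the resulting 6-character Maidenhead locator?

DL24rx

Longitude subsquare q = 16; +1 → 17 = r.
The latitude characters are unchanged.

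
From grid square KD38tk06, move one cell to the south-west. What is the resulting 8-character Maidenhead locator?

Longitude extended square 0; −1 → -1, wraps to 9, carry into subsquare.
Longitude subsquare t = 19; −1 → 18 = s.
Latitude extended square 6; −1 → 5.

KD38sk95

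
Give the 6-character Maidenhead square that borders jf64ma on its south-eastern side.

JF63nx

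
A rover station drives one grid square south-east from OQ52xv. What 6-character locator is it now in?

OQ62au

Longitude subsquare x = 23; +1 → 24, wraps to 0 = a, carry into square.
Longitude square 5; +1 → 6.
Latitude subsquare v = 21; −1 → 20 = u.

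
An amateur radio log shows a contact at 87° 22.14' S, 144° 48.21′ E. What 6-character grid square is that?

QA22jp

Offset from 180°W / 90°S: lon 324.8035°, lat 2.6310°.
Field: 324.8035/20 → 16 → Q, 2.6310/10 → 0 → A; chars QA.
Square: 4.8035/2 → 2, 2.6310/1 → 2; chars 22.
Subsquare: 0.8035/0.0833333 → 9 → j, 0.6310/0.0416667 → 15 → p; chars jp.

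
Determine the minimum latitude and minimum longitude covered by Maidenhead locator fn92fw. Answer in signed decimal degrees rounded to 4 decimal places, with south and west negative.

Field F=5, N=13: +5·20° lon, +13·10° lat → SW at lon -80°, lat 40°.
Square 9, 2: +9·2° lon, +2·1° lat → SW at lon -62°, lat 42°.
Subsquare f=5, w=22: +5·0.0833333° lon, +22·0.0416667° lat → SW at lon -61.5833°, lat 42.9167°.
latitude 42.9167, longitude -61.5833.

42.9167, -61.5833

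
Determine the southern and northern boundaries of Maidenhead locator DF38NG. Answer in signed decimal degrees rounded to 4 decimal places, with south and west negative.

Field D=3, F=5: +3·20° lon, +5·10° lat → SW at lon -120°, lat -40°.
Square 3, 8: +3·2° lon, +8·1° lat → SW at lon -114°, lat -32°.
Subsquare n=13, g=6: +13·0.0833333° lon, +6·0.0416667° lat → SW at lon -112.917°, lat -31.75°.
Cell spans 0.0833333° lon × 0.0416667° lat.
south -31.7500, north -31.7083.

-31.7500, -31.7083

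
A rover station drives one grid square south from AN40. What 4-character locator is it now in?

AM49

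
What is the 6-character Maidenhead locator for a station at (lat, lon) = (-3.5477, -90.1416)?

EI46wk

Shift to the Maidenhead origin (180°W, 90°S): lon 89.8584, lat 86.4523.
Field: lon ⌊89.8584/20⌋ = 4 → E; lat ⌊86.4523/10⌋ = 8 → I.
Square: lon ⌊9.8584/2⌋ = 4; lat ⌊6.4523/1⌋ = 6.
Subsquare: lon ⌊1.8584/0.0833333⌋ = 22 → w; lat ⌊0.4523/0.0416667⌋ = 10 → k.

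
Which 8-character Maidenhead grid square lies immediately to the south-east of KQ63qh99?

KQ63rh08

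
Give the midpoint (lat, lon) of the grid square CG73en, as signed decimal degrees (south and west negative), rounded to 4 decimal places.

Field C=2, G=6: +2·20° lon, +6·10° lat → SW at lon -140°, lat -30°.
Square 7, 3: +7·2° lon, +3·1° lat → SW at lon -126°, lat -27°.
Subsquare e=4, n=13: +4·0.0833333° lon, +13·0.0416667° lat → SW at lon -125.667°, lat -26.4583°.
Cell spans 0.0833333° lon × 0.0416667° lat. Centre is SW corner plus half of each.
latitude -26.4375, longitude -125.6250.

-26.4375, -125.6250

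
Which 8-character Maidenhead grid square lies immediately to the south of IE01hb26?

IE01hb25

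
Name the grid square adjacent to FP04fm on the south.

Latitude subsquare m = 12; −1 → 11 = l.
The longitude characters are unchanged.

FP04fl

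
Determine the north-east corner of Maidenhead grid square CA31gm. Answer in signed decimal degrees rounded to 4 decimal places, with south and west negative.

Field C=2, A=0: +2·20° lon, +0·10° lat → SW at lon -140°, lat -90°.
Square 3, 1: +3·2° lon, +1·1° lat → SW at lon -134°, lat -89°.
Subsquare g=6, m=12: +6·0.0833333° lon, +12·0.0416667° lat → SW at lon -133.5°, lat -88.5°.
Cell spans 0.0833333° lon × 0.0416667° lat. NE corner is SW corner plus one full cell.
latitude -88.4583, longitude -133.4167.

-88.4583, -133.4167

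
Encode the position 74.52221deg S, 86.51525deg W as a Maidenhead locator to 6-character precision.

Add 180° to longitude and 90° to latitude: 93.4848, 15.4778.
Field: 93.4848/20 → 4 → E, 15.4778/10 → 1 → B; chars EB.
Square: 13.4848/2 → 6, 5.4778/1 → 5; chars 65.
Subsquare: 1.4848/0.0833333 → 17 → r, 0.4778/0.0416667 → 11 → l; chars rl.

EB65rl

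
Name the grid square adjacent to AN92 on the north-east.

Longitude square 9; +1 → 10, wraps to 0, carry into field.
Longitude field A = 0; +1 → 1 = B.
Latitude square 2; +1 → 3.

BN03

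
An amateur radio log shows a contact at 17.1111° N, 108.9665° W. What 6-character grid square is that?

DK57mc

Offset from 180°W / 90°S: lon 71.0335°, lat 107.1111°.
Field (20°×10°, letters A–R): lon ⌊71.0335/20⌋ = 3 → D; lat ⌊107.1111/10⌋ = 10 → K.
Square (2°×1°, digits 0–9): lon ⌊11.0335/2⌋ = 5; lat ⌊7.1111/1⌋ = 7.
Subsquare (5′×2.5′, letters a–x): lon ⌊1.0335/0.0833333⌋ = 12 → m; lat ⌊0.1111/0.0416667⌋ = 2 → c.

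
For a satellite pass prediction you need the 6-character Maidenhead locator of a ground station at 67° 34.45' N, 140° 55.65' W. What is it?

Offset from 180°W / 90°S: lon 39.0725°, lat 157.5742°.
Field: lon ⌊39.0725/20⌋ = 1 → B; lat ⌊157.5742/10⌋ = 15 → P.
Square: lon ⌊19.0725/2⌋ = 9; lat ⌊7.5742/1⌋ = 7.
Subsquare: lon ⌊1.0725/0.0833333⌋ = 12 → m; lat ⌊0.5742/0.0416667⌋ = 13 → n.

BP97mn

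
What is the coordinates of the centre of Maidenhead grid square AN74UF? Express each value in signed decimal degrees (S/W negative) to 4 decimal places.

Field A=0, N=13: +0·20° lon, +13·10° lat → SW at lon -180°, lat 40°.
Square 7, 4: +7·2° lon, +4·1° lat → SW at lon -166°, lat 44°.
Subsquare u=20, f=5: +20·0.0833333° lon, +5·0.0416667° lat → SW at lon -164.333°, lat 44.2083°.
Cell spans 0.0833333° lon × 0.0416667° lat. Centre is SW corner plus half of each.
latitude 44.2292, longitude -164.2917.

44.2292, -164.2917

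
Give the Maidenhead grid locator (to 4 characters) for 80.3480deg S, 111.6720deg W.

DA49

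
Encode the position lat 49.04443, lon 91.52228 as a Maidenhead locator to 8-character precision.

NN59sb20

Add 180° to longitude and 90° to latitude: 271.52228, 139.04443.
Field (20°×10°, letters A–R): 271.52228/20 → 13 → N, 139.04443/10 → 13 → N; chars NN.
Square (2°×1°, digits 0–9): 11.52228/2 → 5, 9.04443/1 → 9; chars 59.
Subsquare (5′×2.5′, letters a–x): 1.52228/0.0833333 → 18 → s, 0.04443/0.0416667 → 1 → b; chars sb.
Extended square (30″×15″, digits 0–9): 0.02228/0.00833333 → 2, 0.00276/0.00416667 → 0; chars 20.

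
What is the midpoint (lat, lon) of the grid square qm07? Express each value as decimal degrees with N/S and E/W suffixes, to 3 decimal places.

37.500° N, 141.000° E

Field Q=16, M=12: +16·20° lon, +12·10° lat → SW at lon 140°, lat 30°.
Square 0, 7: +0·2° lon, +7·1° lat → SW at lon 140°, lat 37°.
Cell spans 2° lon × 1° lat. Centre is SW corner plus half of each.
latitude 37.500° N, longitude 141.000° E.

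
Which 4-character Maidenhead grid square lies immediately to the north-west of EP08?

Longitude square 0; −1 → -1, wraps to 9, carry into field.
Longitude field E = 4; −1 → 3 = D.
Latitude square 8; +1 → 9.

DP99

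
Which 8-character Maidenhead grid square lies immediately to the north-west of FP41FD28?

FP41fd19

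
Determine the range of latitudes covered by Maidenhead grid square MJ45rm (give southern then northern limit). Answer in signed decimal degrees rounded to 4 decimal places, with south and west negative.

Field M=12, J=9: +12·20° lon, +9·10° lat → SW at lon 60°, lat 0°.
Square 4, 5: +4·2° lon, +5·1° lat → SW at lon 68°, lat 5°.
Subsquare r=17, m=12: +17·0.0833333° lon, +12·0.0416667° lat → SW at lon 69.4167°, lat 5.5°.
Cell spans 0.0833333° lon × 0.0416667° lat.
south 5.5000, north 5.5417.

5.5000, 5.5417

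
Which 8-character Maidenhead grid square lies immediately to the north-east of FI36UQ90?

FI36vq01

Longitude extended square 9; +1 → 10, wraps to 0, carry into subsquare.
Longitude subsquare u = 20; +1 → 21 = v.
Latitude extended square 0; +1 → 1.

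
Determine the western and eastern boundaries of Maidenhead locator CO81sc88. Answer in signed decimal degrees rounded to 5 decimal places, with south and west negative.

-122.43333, -122.42500

Field C=2, O=14: +2·20° lon, +14·10° lat → SW at lon -140°, lat 50°.
Square 8, 1: +8·2° lon, +1·1° lat → SW at lon -124°, lat 51°.
Subsquare s=18, c=2: +18·0.0833333° lon, +2·0.0416667° lat → SW at lon -122.5°, lat 51.0833°.
Extended square 8, 8: +8·0.00833333° lon, +8·0.00416667° lat → SW at lon -122.433°, lat 51.1167°.
Cell spans 0.00833333° lon × 0.00416667° lat.
west -122.43333, east -122.42500.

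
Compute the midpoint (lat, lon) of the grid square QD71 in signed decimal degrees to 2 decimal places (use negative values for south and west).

-58.50, 155.00

Field Q=16, D=3: +16·20° lon, +3·10° lat → SW at lon 140°, lat -60°.
Square 7, 1: +7·2° lon, +1·1° lat → SW at lon 154°, lat -59°.
Cell spans 2° lon × 1° lat. Centre is SW corner plus half of each.
latitude -58.50, longitude 155.00.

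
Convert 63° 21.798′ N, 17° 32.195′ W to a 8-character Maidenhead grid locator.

IP13fi57

Offset from 180°W / 90°S: lon 162.46342°, lat 153.36330°.
Field (20°×10°, letters A–R): lon ⌊162.46342/20⌋ = 8 → I; lat ⌊153.36330/10⌋ = 15 → P.
Square (2°×1°, digits 0–9): lon ⌊2.46342/2⌋ = 1; lat ⌊3.36330/1⌋ = 3.
Subsquare (5′×2.5′, letters a–x): lon ⌊0.46342/0.0833333⌋ = 5 → f; lat ⌊0.36330/0.0416667⌋ = 8 → i.
Extended square (30″×15″, digits 0–9): lon ⌊0.04675/0.00833333⌋ = 5; lat ⌊0.02997/0.00416667⌋ = 7.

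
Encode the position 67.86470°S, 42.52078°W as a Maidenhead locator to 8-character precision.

Offset from 180°W / 90°S: lon 137.47922°, lat 22.13530°.
Field: lon ⌊137.47922/20⌋ = 6 → G; lat ⌊22.13530/10⌋ = 2 → C.
Square: lon ⌊17.47922/2⌋ = 8; lat ⌊2.13530/1⌋ = 2.
Subsquare: lon ⌊1.47922/0.0833333⌋ = 17 → r; lat ⌊0.13530/0.0416667⌋ = 3 → d.
Extended square: lon ⌊0.06255/0.00833333⌋ = 7; lat ⌊0.01030/0.00416667⌋ = 2.

GC82rd72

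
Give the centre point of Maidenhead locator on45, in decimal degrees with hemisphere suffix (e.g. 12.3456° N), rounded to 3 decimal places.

45.500° N, 109.000° E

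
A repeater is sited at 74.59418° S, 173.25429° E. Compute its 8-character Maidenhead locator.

Offset from 180°W / 90°S: lon 353.25429°, lat 15.40582°.
Field: 353.25429/20 → 17 → R, 15.40582/10 → 1 → B; chars RB.
Square: 13.25429/2 → 6, 5.40582/1 → 5; chars 65.
Subsquare: 1.25429/0.0833333 → 15 → p, 0.40582/0.0416667 → 9 → j; chars pj.
Extended square: 0.00429/0.00833333 → 0, 0.03082/0.00416667 → 7; chars 07.

RB65pj07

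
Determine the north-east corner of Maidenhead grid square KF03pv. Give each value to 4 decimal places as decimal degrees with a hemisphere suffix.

Field K=10, F=5: +10·20° lon, +5·10° lat → SW at lon 20°, lat -40°.
Square 0, 3: +0·2° lon, +3·1° lat → SW at lon 20°, lat -37°.
Subsquare p=15, v=21: +15·0.0833333° lon, +21·0.0416667° lat → SW at lon 21.25°, lat -36.125°.
Cell spans 0.0833333° lon × 0.0416667° lat. NE corner is SW corner plus one full cell.
latitude 36.0833° S, longitude 21.3333° E.

36.0833° S, 21.3333° E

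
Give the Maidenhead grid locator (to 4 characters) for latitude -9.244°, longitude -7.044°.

II60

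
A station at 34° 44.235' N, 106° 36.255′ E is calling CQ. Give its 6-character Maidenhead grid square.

OM34hr

Add 180° to longitude and 90° to latitude: 286.6042, 124.7373.
Field (20°×10°, letters A–R): 286.6042/20 → 14 → O, 124.7373/10 → 12 → M; chars OM.
Square (2°×1°, digits 0–9): 6.6042/2 → 3, 4.7373/1 → 4; chars 34.
Subsquare (5′×2.5′, letters a–x): 0.6042/0.0833333 → 7 → h, 0.7373/0.0416667 → 17 → r; chars hr.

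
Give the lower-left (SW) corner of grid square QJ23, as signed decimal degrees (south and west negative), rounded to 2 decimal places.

3.00, 144.00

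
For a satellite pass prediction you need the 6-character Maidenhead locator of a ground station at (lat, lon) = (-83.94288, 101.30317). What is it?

OA06pb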